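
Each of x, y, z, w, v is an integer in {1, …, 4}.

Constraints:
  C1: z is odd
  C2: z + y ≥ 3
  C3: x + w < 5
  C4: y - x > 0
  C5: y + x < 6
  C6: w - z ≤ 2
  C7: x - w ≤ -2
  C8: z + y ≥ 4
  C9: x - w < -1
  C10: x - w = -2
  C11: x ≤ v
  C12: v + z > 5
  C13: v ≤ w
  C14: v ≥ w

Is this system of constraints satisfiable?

Satisfiable

Take x = 1, y = 2, z = 3, w = 3, v = 3. Then constraint 2: z + y = 5; constraint 3: x + w = 4, and every other listed constraint is also met.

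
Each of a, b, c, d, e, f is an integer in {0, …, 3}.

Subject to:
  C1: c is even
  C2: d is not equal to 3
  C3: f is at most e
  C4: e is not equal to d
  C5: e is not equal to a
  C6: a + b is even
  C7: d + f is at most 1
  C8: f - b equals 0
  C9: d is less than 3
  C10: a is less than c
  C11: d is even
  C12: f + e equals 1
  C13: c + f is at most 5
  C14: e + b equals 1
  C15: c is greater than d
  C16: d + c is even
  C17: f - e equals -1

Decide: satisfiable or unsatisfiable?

Setting (a, b, c, d, e, f) = (0, 0, 2, 0, 1, 0) satisfies everything: constraint 7: d + f = 0; constraint 8: f - b = 0; constraint 12: f + e = 1, and the others follow.

Satisfiable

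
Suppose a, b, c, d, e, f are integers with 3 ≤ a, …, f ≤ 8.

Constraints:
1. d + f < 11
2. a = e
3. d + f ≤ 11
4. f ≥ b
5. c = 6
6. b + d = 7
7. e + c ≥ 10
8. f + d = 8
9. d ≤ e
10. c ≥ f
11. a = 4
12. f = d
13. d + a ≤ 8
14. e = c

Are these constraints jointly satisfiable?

Constraint 11 fixes a = 4 and constraint 5 fixes c = 6. Constraints 2 and 14 give a = e = c, so a = c. But 4 ≠ 6 — contradiction.

Unsatisfiable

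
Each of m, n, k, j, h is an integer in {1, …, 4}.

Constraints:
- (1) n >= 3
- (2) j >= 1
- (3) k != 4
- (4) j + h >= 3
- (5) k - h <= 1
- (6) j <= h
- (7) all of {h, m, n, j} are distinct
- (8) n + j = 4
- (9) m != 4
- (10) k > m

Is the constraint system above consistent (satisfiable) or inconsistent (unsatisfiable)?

The assignment m = 2, n = 3, k = 3, j = 1, h = 4 works:
  constraint 4 holds since j + h = 5.
  constraint 5 holds since k - h = -1.
The rest check out directly.

Satisfiable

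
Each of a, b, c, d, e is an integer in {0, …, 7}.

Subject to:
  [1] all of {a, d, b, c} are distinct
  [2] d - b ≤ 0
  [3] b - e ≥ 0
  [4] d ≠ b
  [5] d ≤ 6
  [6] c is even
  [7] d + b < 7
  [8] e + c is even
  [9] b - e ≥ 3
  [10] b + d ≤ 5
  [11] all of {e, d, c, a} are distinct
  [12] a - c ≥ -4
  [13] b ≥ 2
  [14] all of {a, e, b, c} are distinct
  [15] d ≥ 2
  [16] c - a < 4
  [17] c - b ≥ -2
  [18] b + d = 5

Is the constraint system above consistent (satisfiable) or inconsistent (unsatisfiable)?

Try a = 1, b = 3, c = 4, d = 2, e = 0.
Check constraint 2: d - b = -1; constraint 3: b - e = 3; constraint 7: d + b = 5. The remaining constraints are straightforward to verify.

Satisfiable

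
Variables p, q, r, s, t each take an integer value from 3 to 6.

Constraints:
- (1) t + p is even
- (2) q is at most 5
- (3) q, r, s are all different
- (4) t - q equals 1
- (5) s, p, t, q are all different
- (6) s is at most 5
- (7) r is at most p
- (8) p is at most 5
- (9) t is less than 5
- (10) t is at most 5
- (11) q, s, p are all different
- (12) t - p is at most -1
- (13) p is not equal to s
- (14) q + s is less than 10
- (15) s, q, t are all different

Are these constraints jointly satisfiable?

Unsatisfiable

Constraints 2, 6, 8, and 10 confine each of s, p, t, q to the 3 values {3, …, 5} (the domain already gives each ≥ 3).
Constraint 5 requires all 4 of them to be distinct, but only 3 values are available — impossible by the pigeonhole principle.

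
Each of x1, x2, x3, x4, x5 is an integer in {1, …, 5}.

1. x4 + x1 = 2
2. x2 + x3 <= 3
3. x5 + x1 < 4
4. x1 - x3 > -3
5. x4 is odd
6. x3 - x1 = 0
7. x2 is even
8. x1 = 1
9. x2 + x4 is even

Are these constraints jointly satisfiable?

Constraint 7 makes x2 even and constraint 5 makes x4 odd, so x2 + x4 must be odd. Constraint 9 says x2 + x4 is even — contradiction.

Unsatisfiable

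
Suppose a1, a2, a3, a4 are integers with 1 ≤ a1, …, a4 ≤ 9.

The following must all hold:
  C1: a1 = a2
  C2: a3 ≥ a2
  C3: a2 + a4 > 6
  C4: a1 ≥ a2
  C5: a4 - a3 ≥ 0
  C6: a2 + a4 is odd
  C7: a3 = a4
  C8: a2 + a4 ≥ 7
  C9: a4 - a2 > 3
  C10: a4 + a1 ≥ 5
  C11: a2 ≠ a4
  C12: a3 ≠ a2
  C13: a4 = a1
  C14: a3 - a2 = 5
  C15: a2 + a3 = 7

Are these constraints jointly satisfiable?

From constraints 1, 7, and 13, a3 = a4 = a1 = a2, so a3 = a2. But constraint 12 says a3 ≠ a2. Contradiction.

Unsatisfiable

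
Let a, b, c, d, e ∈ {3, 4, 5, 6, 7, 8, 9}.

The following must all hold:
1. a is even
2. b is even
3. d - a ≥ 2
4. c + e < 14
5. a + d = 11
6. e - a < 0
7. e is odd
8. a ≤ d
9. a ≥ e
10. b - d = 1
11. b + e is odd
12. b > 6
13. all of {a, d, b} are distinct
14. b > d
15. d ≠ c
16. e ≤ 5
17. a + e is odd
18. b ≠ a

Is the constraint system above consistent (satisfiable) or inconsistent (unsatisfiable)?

Setting (a, b, c, d, e) = (4, 8, 8, 7, 3) satisfies everything: constraint 3: d - a = 3; constraint 4: c + e = 11, and the others follow.

Satisfiable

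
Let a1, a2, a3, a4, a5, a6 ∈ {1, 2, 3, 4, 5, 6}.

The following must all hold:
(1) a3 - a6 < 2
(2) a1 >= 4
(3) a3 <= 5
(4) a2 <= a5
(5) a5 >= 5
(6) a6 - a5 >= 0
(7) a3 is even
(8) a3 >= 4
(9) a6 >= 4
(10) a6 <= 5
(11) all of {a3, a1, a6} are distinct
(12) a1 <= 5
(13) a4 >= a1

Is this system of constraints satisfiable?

Unsatisfiable

Constraints 2, 3, 8, 9, 10, and 12 confine each of a3, a1, a6 to the 2 values {4, 5}.
Constraint 11 requires all 3 of them to be distinct, but only 2 values are available — impossible by the pigeonhole principle.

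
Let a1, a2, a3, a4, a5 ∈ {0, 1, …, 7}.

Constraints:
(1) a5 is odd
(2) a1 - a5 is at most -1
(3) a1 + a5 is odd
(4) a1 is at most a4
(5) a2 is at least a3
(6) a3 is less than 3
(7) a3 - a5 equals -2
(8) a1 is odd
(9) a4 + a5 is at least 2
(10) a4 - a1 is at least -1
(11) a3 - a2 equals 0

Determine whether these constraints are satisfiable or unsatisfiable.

Unsatisfiable

Constraint 8 makes a1 odd and constraint 1 makes a5 odd, so a1 + a5 must be even. Constraint 3 says a1 + a5 is odd — contradiction.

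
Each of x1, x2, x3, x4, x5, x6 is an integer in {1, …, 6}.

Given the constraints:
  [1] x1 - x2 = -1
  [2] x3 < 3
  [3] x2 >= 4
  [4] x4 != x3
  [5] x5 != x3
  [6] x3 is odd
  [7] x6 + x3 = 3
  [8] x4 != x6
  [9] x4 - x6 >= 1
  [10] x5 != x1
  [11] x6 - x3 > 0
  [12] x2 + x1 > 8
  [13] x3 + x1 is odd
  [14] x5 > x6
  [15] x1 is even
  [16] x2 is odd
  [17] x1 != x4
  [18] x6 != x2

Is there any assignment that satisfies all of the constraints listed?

Satisfiable

Try x1 = 4, x2 = 5, x3 = 1, x4 = 3, x5 = 5, x6 = 2.
Check constraint 1: x1 - x2 = -1; constraint 7: x6 + x3 = 3; constraint 9: x4 - x6 = 1. The remaining constraints are straightforward to verify.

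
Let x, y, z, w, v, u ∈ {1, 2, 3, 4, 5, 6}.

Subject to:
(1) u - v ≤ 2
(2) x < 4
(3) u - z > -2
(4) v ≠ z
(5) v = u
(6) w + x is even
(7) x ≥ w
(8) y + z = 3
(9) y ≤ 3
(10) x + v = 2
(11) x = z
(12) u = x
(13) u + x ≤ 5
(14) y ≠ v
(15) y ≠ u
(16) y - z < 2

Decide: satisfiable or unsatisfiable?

From constraints 5, 11, and 12, v = u = x = z, so v = z. But constraint 4 says v ≠ z. Contradiction.

Unsatisfiable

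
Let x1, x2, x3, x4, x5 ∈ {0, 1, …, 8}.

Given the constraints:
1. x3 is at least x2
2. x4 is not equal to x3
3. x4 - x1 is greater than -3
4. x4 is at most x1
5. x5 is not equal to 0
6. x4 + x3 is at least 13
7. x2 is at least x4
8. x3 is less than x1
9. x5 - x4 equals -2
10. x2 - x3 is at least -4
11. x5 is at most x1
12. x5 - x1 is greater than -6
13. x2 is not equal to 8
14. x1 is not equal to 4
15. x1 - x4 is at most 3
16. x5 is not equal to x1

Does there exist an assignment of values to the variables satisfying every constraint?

Satisfiable

Setting (x1, x2, x3, x4, x5) = (8, 6, 7, 6, 4) satisfies everything: constraint 3: x4 - x1 = -2; constraint 6: x4 + x3 = 13; constraint 9: x5 - x4 = -2, and the others follow.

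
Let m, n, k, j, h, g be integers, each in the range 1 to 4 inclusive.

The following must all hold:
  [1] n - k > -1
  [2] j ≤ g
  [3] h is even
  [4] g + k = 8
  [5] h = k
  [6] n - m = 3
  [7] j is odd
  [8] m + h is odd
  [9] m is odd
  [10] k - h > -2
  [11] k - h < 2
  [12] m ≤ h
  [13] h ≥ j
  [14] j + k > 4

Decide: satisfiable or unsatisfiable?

Setting (m, n, k, j, h, g) = (1, 4, 4, 1, 4, 4) satisfies everything: constraint 1: n - k = 0; constraint 4: g + k = 8, and the others follow.

Satisfiable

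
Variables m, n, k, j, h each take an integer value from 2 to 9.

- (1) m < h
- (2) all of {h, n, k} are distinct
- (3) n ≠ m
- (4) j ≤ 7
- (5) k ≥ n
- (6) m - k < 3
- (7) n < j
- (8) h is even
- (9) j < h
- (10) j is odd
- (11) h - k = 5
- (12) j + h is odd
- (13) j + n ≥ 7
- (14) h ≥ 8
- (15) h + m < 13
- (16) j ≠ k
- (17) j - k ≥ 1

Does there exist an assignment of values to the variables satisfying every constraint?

Take m = 3, n = 2, k = 3, j = 5, h = 8. Then constraint 6: m - k = 0; constraint 11: h - k = 5, and every other listed constraint is also met.

Satisfiable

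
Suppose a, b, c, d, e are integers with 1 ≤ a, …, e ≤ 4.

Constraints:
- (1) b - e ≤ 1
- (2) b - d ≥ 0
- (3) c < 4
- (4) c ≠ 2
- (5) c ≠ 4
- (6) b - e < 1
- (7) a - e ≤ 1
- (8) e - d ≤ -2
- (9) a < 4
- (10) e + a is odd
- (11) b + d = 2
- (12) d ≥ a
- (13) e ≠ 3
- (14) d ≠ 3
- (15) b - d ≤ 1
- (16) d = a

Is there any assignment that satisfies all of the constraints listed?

Unsatisfiable

Constraints 1, 2, and 8 give e − b ≥ -1, b − d ≥ 0, d − e ≥ 2.
Adding all 3 inequalities: the left sides telescope to 0, and the right sides sum to (-1) + 0 + 2 = 1. So 0 ≥ 1, which is false.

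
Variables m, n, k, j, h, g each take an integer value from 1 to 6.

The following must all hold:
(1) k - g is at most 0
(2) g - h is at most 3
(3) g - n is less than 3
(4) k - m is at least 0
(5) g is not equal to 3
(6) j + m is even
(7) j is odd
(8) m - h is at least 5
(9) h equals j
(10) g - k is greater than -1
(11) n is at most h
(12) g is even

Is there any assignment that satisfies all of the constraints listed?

Unsatisfiable

Constraints 1, 2, 4, and 8 give h − g ≥ -3, g − k ≥ 0, k − m ≥ 0, m − h ≥ 5.
Adding all 4 inequalities: the left sides telescope to 0, and the right sides sum to (-3) + 0 + 0 + 5 = 2. So 0 ≥ 2, which is false.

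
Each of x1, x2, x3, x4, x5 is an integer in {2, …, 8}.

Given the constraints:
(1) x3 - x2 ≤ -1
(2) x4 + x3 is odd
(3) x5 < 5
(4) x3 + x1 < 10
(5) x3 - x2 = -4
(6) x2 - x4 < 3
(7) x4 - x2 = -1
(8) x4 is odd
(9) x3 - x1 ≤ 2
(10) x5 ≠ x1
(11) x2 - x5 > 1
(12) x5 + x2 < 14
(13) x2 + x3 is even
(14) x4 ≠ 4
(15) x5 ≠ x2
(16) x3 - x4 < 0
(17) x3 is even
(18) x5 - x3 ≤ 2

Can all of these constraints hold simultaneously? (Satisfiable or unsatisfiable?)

Try x1 = 5, x2 = 8, x3 = 4, x4 = 7, x5 = 4.
Check constraint 1: x3 - x2 = -4; constraint 4: x3 + x1 = 9; constraint 5: x3 - x2 = -4. The remaining constraints are straightforward to verify.

Satisfiable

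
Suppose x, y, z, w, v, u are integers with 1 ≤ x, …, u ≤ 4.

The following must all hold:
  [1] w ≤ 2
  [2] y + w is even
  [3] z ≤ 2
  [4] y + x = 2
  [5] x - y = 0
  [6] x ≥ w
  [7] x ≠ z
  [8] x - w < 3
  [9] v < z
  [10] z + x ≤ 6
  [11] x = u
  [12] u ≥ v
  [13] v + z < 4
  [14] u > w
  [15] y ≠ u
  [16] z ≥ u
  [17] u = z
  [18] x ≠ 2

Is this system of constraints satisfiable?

Unsatisfiable

From constraints 11 and 17, x = u = z, so x = z. But constraint 7 says x ≠ z. Contradiction.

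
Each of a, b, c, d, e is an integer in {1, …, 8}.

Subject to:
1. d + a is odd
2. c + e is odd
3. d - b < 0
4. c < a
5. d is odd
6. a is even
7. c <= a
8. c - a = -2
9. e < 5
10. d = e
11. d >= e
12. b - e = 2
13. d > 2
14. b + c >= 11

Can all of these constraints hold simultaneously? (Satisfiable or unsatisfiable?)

Satisfiable

Take a = 8, b = 5, c = 6, d = 3, e = 3. Then constraint 3: d - b = -2; constraint 8: c - a = -2; constraint 12: b - e = 2, and every other listed constraint is also met.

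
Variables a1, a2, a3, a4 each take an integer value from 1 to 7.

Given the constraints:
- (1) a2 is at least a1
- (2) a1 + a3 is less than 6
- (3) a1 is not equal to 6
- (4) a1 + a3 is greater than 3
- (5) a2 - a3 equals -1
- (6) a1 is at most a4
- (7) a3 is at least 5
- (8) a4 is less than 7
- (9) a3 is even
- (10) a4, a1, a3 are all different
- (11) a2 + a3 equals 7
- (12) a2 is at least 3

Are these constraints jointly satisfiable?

Unsatisfiable

From constraint 12: a2 ≥ 3. From constraint 7: a3 ≥ 5. Hence a2 + a3 ≥ 8. But constraint 11 requires a2 + a3 = 7, and 7 < 8. Contradiction.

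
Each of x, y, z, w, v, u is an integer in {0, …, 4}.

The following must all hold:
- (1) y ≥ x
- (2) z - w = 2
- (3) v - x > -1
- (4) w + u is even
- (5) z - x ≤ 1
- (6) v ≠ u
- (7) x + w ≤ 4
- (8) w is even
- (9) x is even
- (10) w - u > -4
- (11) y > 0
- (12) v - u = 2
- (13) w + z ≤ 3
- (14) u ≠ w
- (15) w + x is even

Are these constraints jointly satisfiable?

Try x = 2, y = 4, z = 2, w = 0, v = 4, u = 2.
Check constraint 2: z - w = 2; constraint 3: v - x = 2; constraint 5: z - x = 0. The remaining constraints are straightforward to verify.

Satisfiable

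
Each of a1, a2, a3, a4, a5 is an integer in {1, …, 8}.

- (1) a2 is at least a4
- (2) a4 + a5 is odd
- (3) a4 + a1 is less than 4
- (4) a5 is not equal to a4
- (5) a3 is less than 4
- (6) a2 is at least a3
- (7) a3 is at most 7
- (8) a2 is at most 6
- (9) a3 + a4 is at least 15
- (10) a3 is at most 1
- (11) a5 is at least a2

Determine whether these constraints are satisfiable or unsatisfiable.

From constraint 7: a3 ≤ 7. From constraints 1 and 8: a4 ≤ a2 ≤ 6. Hence a3 + a4 ≤ 13. But constraint 9 requires a3 + a4 ≥ 15, and 15 > 13. Contradiction.

Unsatisfiable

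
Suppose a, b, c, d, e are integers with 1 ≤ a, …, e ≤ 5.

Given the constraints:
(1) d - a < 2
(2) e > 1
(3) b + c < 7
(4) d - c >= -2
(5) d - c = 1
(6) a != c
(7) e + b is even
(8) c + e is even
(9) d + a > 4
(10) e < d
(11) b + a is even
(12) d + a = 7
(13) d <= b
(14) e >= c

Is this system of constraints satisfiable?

Setting (a, b, c, d, e) = (4, 4, 2, 3, 2) satisfies everything: constraint 1: d - a = -1; constraint 3: b + c = 6; constraint 4: d - c = 1, and the others follow.

Satisfiable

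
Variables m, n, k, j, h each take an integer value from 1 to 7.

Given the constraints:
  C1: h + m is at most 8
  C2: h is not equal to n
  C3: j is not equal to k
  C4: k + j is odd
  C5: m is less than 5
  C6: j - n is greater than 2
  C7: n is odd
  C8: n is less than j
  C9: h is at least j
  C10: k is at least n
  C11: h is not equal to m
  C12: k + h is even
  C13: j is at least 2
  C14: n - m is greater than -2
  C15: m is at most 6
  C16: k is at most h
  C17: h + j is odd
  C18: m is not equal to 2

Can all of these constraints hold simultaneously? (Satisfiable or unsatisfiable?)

One satisfying assignment is m = 1, n = 1, k = 6, j = 5, h = 6.
For the less obvious constraints — constraint 1: h + m = 7; constraint 6: j - n = 4; constraint 14: n - m = 0 — and the others hold by inspection.

Satisfiable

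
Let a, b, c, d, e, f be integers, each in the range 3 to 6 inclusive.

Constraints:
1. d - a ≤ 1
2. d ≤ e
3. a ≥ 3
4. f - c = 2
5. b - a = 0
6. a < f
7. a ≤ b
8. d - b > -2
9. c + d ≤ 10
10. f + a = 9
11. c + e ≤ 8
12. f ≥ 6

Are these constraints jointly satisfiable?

The assignment a = 3, b = 3, c = 4, d = 4, e = 4, f = 6 works:
  constraint 1 holds since d - a = 1.
  constraint 4 holds since f - c = 2.
  constraint 5 holds since b - a = 0.
The rest check out directly.

Satisfiable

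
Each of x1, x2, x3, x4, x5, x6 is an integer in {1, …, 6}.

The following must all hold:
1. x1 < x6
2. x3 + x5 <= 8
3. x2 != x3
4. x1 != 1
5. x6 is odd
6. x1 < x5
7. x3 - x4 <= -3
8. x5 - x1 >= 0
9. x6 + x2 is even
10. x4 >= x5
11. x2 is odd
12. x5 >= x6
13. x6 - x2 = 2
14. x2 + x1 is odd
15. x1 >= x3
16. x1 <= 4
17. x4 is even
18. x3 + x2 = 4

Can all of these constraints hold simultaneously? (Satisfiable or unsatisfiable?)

Try x1 = 2, x2 = 3, x3 = 1, x4 = 6, x5 = 5, x6 = 5.
Check constraint 2: x3 + x5 = 6; constraint 7: x3 - x4 = -5; constraint 8: x5 - x1 = 3. The remaining constraints are straightforward to verify.

Satisfiable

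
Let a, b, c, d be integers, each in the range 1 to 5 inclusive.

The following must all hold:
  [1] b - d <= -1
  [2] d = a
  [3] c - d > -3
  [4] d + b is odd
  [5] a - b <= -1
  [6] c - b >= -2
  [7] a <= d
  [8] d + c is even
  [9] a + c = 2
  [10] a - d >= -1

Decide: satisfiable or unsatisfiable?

Unsatisfiable

Constraints 1, 5, and 10 give d − b ≥ 1, b − a ≥ 1, a − d ≥ -1.
Adding all 3 inequalities: the left sides telescope to 0, and the right sides sum to 1 + 1 + (-1) = 1. So 0 ≥ 1, which is false.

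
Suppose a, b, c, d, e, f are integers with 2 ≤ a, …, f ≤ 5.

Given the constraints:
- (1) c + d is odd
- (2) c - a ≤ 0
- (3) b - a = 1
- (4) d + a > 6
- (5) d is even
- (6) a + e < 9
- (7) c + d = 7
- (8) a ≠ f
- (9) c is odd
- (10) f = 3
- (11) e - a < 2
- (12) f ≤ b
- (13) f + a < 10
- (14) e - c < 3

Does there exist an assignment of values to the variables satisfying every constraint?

One satisfying assignment is a = 4, b = 5, c = 3, d = 4, e = 4, f = 3.
For the less obvious constraints — constraint 2: c - a = -1; constraint 3: b - a = 1 — and the others hold by inspection.

Satisfiable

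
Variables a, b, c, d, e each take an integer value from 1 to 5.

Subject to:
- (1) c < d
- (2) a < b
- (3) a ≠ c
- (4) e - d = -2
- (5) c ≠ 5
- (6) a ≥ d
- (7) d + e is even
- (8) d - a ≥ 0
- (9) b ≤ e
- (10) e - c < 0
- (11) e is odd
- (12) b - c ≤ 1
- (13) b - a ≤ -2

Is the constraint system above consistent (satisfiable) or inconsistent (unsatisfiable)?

Constraints 1, 2, 6, 9, and 10 give b ≤ e, e < c, c < d, d ≤ a, a < b. Chaining: b ≤ e < c < d ≤ a < b, which forces b < b — impossible.

Unsatisfiable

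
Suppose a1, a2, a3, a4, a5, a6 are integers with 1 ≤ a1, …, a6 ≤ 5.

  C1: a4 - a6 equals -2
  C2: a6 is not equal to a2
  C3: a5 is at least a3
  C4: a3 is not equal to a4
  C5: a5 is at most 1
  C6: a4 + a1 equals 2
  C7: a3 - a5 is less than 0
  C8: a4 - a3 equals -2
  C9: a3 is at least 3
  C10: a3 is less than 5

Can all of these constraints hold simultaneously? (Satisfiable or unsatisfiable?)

From constraint 9: a3 ≥ 3. From constraints 3 and 5: a3 ≤ a5 and a5 ≤ 1, so a3 ≤ 1. But 1 < 3, so no value of a3 works.

Unsatisfiable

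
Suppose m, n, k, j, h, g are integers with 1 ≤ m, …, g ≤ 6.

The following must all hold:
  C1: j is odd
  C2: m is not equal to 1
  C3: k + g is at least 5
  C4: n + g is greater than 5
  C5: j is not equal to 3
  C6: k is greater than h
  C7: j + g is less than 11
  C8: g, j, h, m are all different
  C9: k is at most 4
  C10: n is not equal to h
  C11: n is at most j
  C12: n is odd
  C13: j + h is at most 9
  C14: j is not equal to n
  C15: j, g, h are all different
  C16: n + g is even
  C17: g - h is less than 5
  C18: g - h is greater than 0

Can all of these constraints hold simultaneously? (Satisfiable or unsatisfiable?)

Take m = 2, n = 3, k = 4, j = 5, h = 1, g = 3. Then constraint 3: k + g = 7; constraint 4: n + g = 6; constraint 7: j + g = 8, and every other listed constraint is also met.

Satisfiable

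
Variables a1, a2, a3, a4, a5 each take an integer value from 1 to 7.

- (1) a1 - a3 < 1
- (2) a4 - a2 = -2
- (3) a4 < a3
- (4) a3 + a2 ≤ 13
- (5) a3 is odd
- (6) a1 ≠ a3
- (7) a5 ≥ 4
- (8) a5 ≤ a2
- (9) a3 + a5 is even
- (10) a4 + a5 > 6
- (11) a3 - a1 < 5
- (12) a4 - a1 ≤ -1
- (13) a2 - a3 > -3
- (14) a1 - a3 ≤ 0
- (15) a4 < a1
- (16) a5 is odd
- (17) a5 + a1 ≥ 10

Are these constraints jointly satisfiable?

Satisfiable

Take a1 = 5, a2 = 5, a3 = 7, a4 = 3, a5 = 5. Then constraint 1: a1 - a3 = -2; constraint 2: a4 - a2 = -2; constraint 4: a3 + a2 = 12, and every other listed constraint is also met.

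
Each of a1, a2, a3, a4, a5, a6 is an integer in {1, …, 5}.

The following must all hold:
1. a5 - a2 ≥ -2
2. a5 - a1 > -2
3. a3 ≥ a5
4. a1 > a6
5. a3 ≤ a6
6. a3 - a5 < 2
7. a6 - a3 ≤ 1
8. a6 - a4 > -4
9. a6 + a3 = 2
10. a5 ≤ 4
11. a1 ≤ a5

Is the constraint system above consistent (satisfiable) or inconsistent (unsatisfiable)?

Constraints 3, 4, 5, and 11 give a3 ≤ a6, a6 < a1, a1 ≤ a5, a5 ≤ a3. Chaining: a3 ≤ a6 < a1 ≤ a5 ≤ a3, which forces a3 < a3 — impossible.

Unsatisfiable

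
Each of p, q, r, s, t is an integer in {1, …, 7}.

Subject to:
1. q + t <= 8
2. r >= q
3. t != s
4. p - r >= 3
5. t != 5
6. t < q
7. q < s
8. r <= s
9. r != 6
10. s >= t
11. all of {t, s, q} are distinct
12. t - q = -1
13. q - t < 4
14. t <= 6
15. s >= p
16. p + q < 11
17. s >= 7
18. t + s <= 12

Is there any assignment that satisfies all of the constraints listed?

Satisfiable

One satisfying assignment is p = 7, q = 3, r = 4, s = 7, t = 2.
For the less obvious constraints — constraint 1: q + t = 5; constraint 4: p - r = 3 — and the others hold by inspection.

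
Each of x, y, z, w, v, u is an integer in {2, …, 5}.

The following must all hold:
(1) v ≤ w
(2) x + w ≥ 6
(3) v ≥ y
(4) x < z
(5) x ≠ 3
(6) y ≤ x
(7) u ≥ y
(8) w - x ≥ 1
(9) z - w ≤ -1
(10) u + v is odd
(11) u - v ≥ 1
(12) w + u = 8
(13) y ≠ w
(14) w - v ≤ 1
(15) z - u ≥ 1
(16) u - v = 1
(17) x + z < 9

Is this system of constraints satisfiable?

Constraints 9, 11, 14, and 15 give z − u ≥ 1, u − v ≥ 1, v − w ≥ -1, w − z ≥ 1.
Adding all 4 inequalities: the left sides telescope to 0, and the right sides sum to 1 + 1 + (-1) + 1 = 2. So 0 ≥ 2, which is false.

Unsatisfiable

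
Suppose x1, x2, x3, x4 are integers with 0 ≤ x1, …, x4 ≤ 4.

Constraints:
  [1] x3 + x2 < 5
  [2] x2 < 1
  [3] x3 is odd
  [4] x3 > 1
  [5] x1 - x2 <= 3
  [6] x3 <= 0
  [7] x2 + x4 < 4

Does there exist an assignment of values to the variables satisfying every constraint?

From constraint 4: x3 ≥ 2. From constraint 6: x3 ≤ 0. But 0 < 2, so no value of x3 works.

Unsatisfiable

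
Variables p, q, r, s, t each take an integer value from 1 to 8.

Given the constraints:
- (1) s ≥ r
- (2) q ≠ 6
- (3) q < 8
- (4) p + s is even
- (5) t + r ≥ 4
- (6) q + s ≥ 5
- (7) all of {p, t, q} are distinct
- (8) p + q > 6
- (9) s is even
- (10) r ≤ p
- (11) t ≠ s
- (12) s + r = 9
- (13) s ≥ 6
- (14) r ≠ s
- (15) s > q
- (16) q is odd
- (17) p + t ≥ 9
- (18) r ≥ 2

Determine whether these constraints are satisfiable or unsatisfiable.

Satisfiable

Try p = 8, q = 1, r = 3, s = 6, t = 3.
Check constraint 5: t + r = 6; constraint 6: q + s = 7. The remaining constraints are straightforward to verify.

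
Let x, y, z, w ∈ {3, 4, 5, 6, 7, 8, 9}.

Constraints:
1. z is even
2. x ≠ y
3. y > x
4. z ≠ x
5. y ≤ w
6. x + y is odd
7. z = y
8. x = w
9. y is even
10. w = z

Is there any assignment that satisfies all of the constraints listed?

Unsatisfiable

From constraints 7, 8, and 10, x = w = z = y, so x = y. But constraint 2 says x ≠ y. Contradiction.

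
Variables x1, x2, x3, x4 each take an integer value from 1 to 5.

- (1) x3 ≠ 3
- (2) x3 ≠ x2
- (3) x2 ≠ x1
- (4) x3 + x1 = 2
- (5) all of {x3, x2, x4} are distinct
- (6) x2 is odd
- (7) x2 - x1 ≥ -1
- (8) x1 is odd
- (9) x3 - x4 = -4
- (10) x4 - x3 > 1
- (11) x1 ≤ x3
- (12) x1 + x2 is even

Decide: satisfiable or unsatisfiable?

Take x1 = 1, x2 = 3, x3 = 1, x4 = 5. Then constraint 4: x3 + x1 = 2; constraint 7: x2 - x1 = 2, and every other listed constraint is also met.

Satisfiable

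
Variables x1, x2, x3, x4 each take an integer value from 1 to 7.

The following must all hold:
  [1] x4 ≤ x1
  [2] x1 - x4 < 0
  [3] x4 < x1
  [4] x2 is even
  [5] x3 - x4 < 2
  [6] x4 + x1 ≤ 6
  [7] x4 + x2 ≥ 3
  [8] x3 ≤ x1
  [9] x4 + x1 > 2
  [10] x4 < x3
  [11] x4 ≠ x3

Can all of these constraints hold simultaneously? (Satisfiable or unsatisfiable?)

Unsatisfiable

Constraints 2, 8, and 10 give x3 ≤ x1, x1 < x4, x4 < x3. Chaining: x3 ≤ x1 < x4 < x3, which forces x3 < x3 — impossible.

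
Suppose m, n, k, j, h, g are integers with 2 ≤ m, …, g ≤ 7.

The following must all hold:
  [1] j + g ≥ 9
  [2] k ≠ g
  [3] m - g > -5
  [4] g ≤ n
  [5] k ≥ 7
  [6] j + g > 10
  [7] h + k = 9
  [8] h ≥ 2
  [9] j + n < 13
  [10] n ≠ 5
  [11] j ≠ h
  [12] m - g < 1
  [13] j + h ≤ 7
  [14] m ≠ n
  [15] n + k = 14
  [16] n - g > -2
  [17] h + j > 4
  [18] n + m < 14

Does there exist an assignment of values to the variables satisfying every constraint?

Setting (m, n, k, j, h, g) = (4, 7, 7, 5, 2, 6) satisfies everything: constraint 1: j + g = 11; constraint 3: m - g = -2; constraint 6: j + g = 11, and the others follow.

Satisfiable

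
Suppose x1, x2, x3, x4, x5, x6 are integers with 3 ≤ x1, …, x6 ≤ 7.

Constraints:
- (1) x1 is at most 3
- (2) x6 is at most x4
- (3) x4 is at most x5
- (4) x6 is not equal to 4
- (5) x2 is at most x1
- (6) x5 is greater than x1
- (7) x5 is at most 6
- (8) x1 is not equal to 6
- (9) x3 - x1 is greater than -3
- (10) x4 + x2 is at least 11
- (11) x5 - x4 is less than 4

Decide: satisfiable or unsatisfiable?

From constraints 3 and 7: x4 ≤ x5 ≤ 6. From constraints 1 and 5: x2 ≤ x1 ≤ 3. Hence x4 + x2 ≤ 9. But constraint 10 requires x4 + x2 ≥ 11, and 11 > 9. Contradiction.

Unsatisfiable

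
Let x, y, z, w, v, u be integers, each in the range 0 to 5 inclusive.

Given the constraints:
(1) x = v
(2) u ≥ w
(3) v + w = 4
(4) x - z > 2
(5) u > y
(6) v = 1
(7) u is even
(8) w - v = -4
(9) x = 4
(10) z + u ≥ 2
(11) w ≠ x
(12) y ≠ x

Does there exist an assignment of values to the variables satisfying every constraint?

Constraint 9 fixes x = 4 and constraint 6 fixes v = 1, but constraint 1 requires x = v. Since 4 ≠ 1, contradiction.

Unsatisfiable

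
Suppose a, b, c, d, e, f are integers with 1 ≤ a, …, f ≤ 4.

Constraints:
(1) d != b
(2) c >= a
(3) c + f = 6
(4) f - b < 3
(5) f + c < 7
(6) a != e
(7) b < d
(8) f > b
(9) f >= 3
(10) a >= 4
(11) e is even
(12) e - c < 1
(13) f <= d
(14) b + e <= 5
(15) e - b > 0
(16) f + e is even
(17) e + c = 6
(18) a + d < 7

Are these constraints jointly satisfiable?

Unsatisfiable

From constraints 2 and 10: c ≥ a ≥ 4. From constraint 9: f ≥ 3. Hence c + f ≥ 7. But constraint 3 requires c + f = 6, and 6 < 7. Contradiction.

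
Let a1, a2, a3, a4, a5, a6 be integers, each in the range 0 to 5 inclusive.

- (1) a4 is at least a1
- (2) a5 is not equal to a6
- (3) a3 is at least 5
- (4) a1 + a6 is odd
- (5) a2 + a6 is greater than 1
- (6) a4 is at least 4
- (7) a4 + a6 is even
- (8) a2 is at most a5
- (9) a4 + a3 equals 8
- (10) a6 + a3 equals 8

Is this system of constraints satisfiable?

From constraint 6: a4 ≥ 4. From constraint 3: a3 ≥ 5. Hence a4 + a3 ≥ 9. But constraint 9 requires a4 + a3 = 8, and 8 < 9. Contradiction.

Unsatisfiable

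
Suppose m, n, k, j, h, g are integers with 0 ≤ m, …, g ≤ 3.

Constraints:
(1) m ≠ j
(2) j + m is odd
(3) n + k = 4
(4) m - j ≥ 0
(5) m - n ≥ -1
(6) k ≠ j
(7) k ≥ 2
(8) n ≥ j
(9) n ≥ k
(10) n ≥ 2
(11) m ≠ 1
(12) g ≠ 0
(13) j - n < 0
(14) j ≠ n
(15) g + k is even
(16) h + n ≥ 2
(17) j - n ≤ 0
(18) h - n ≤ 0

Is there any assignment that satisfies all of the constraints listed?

Satisfiable

Try m = 3, n = 2, k = 2, j = 0, h = 0, g = 2.
Check constraint 3: n + k = 4; constraint 4: m - j = 3. The remaining constraints are straightforward to verify.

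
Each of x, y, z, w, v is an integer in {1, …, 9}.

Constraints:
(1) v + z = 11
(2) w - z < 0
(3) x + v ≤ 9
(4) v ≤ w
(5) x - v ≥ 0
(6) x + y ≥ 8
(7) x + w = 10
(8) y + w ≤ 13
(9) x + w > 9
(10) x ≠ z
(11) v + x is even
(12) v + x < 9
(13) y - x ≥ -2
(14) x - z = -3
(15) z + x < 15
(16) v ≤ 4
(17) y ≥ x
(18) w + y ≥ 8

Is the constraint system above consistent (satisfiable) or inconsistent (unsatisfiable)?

Satisfiable

Try x = 5, y = 5, z = 8, w = 5, v = 3.
Check constraint 1: v + z = 11; constraint 2: w - z = -3; constraint 3: x + v = 8. The remaining constraints are straightforward to verify.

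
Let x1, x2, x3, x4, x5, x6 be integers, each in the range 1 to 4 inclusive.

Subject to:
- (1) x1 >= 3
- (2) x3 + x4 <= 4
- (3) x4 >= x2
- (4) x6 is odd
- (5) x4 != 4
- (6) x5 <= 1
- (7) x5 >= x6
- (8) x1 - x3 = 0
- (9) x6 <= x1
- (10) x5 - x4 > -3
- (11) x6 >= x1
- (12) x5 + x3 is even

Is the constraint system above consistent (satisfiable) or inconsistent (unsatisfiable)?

From constraints 1 and 11: x6 ≥ x1 and x1 ≥ 3, so x6 ≥ 3. From constraints 6 and 7: x6 ≤ x5 and x5 ≤ 1, so x6 ≤ 1. But 1 < 3, so no value of x6 works.

Unsatisfiable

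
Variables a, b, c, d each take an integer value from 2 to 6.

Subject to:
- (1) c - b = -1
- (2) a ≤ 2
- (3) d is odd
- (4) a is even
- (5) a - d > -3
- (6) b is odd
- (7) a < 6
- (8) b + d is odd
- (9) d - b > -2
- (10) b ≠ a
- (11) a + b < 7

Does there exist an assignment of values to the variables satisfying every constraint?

Constraint 6 makes b odd and constraint 3 makes d odd, so b + d must be even. Constraint 8 says b + d is odd — contradiction.

Unsatisfiable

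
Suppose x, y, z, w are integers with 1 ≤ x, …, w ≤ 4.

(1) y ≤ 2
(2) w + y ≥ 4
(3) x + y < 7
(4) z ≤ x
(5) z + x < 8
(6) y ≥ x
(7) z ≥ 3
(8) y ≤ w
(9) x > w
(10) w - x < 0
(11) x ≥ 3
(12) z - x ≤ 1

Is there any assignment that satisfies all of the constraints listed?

From constraints 4 and 7: x ≥ z and z ≥ 3, so x ≥ 3. From constraints 1 and 6: x ≤ y and y ≤ 2, so x ≤ 2. But 2 < 3, so no value of x works.

Unsatisfiable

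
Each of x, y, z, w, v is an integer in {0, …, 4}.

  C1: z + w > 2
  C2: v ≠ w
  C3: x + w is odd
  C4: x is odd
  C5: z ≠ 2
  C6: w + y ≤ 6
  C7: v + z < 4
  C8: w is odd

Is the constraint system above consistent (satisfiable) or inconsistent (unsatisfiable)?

Constraint 4 makes x odd and constraint 8 makes w odd, so x + w must be even. Constraint 3 says x + w is odd — contradiction.

Unsatisfiable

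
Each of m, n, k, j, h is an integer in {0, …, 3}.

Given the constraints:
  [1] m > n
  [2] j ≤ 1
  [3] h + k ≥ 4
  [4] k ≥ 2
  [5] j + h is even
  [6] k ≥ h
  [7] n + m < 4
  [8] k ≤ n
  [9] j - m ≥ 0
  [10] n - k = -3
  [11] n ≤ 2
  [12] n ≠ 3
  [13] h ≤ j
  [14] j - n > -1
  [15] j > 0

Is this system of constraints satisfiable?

From constraints 2 and 13: h ≤ j ≤ 1. From constraints 8 and 11: k ≤ n ≤ 2. Hence h + k ≤ 3. But constraint 3 requires h + k ≥ 4, and 4 > 3. Contradiction.

Unsatisfiable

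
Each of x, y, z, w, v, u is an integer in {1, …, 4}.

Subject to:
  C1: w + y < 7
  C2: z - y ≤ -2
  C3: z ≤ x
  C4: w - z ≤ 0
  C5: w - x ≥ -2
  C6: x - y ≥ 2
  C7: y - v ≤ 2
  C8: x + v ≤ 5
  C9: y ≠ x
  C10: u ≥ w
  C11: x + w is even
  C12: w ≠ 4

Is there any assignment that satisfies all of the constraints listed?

Constraints 2, 4, 5, and 6 give w − x ≥ -2, x − y ≥ 2, y − z ≥ 2, z − w ≥ 0.
Adding all 4 inequalities: the left sides telescope to 0, and the right sides sum to (-2) + 2 + 2 + 0 = 2. So 0 ≥ 2, which is false.

Unsatisfiable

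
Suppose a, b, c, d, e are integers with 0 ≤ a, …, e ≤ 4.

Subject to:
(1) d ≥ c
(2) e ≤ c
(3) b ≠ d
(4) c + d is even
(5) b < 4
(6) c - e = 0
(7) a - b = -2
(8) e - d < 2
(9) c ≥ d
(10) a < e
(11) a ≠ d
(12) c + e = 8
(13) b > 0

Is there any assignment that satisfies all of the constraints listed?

Satisfiable

One satisfying assignment is a = 0, b = 2, c = 4, d = 4, e = 4.
For the less obvious constraints — constraint 6: c - e = 0; constraint 7: a - b = -2; constraint 8: e - d = 0 — and the others hold by inspection.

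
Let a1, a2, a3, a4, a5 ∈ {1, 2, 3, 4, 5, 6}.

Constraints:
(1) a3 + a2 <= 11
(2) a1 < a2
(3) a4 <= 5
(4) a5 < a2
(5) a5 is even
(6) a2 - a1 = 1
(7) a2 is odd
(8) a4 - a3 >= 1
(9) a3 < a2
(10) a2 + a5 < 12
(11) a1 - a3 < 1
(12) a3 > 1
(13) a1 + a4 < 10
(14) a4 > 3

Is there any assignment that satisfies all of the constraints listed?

Try a1 = 4, a2 = 5, a3 = 4, a4 = 5, a5 = 4.
Check constraint 1: a3 + a2 = 9; constraint 6: a2 - a1 = 1; constraint 8: a4 - a3 = 1. The remaining constraints are straightforward to verify.

Satisfiable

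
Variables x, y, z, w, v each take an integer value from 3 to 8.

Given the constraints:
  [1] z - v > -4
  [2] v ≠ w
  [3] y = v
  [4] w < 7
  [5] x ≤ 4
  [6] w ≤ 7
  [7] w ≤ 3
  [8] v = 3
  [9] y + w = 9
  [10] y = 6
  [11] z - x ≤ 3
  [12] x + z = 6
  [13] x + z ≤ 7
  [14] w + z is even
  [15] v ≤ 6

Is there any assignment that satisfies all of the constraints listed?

Constraint 10 fixes y = 6 and constraint 8 fixes v = 3, but constraint 3 requires y = v. Since 6 ≠ 3, contradiction.

Unsatisfiable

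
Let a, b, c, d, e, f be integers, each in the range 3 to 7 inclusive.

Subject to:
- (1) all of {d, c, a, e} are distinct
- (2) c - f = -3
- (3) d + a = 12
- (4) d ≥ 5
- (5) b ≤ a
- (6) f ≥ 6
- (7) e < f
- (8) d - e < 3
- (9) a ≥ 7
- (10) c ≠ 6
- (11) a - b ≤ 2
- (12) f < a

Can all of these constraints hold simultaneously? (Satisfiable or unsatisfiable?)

Satisfiable

The assignment a = 7, b = 5, c = 3, d = 5, e = 4, f = 6 works:
  constraint 2 holds since c - f = -3.
  constraint 3 holds since d + a = 12.
The rest check out directly.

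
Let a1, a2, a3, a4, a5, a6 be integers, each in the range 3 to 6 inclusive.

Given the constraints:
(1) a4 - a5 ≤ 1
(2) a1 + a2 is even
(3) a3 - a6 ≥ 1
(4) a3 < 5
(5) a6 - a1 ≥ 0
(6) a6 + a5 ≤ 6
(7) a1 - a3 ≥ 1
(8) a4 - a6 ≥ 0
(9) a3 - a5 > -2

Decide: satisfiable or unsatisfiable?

Constraints 3, 5, and 7 give a6 − a1 ≥ 0, a1 − a3 ≥ 1, a3 − a6 ≥ 1.
Adding all 3 inequalities: the left sides telescope to 0, and the right sides sum to 0 + 1 + 1 = 2. So 0 ≥ 2, which is false.

Unsatisfiable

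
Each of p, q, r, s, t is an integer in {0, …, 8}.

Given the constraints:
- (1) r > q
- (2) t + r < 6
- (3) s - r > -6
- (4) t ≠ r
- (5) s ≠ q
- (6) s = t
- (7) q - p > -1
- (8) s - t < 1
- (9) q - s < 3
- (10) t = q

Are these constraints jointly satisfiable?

From constraints 6 and 10, s = t = q, so s = q. But constraint 5 says s ≠ q. Contradiction.

Unsatisfiable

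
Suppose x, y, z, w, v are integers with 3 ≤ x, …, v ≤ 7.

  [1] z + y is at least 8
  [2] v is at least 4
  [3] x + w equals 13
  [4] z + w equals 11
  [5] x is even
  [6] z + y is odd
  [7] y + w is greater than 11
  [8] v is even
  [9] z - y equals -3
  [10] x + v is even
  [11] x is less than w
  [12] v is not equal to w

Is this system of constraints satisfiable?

One satisfying assignment is x = 6, y = 7, z = 4, w = 7, v = 4.
For the less obvious constraints — constraint 1: z + y = 11; constraint 3: x + w = 13; constraint 4: z + w = 11 — and the others hold by inspection.

Satisfiable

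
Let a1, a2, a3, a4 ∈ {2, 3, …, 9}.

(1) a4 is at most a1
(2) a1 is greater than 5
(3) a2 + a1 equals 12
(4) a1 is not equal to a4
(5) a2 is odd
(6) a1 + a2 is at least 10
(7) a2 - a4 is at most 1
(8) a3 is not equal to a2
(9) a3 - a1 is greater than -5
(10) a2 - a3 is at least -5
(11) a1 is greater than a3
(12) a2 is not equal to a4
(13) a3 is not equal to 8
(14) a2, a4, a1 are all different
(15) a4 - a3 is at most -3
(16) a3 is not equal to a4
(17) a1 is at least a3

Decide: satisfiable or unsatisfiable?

Setting (a1, a2, a3, a4) = (9, 3, 7, 2) satisfies everything: constraint 3: a2 + a1 = 12; constraint 6: a1 + a2 = 12, and the others follow.

Satisfiable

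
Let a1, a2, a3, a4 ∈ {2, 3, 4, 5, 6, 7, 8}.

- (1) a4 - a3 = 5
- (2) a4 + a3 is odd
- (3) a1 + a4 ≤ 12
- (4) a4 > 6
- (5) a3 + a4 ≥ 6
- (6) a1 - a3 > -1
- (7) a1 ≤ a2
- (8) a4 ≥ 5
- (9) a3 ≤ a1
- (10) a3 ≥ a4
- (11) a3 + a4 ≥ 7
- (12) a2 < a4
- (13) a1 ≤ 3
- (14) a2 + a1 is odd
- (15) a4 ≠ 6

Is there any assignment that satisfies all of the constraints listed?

From constraints 8 and 10: a3 ≥ a4 and a4 ≥ 5, so a3 ≥ 5. From constraints 9 and 13: a3 ≤ a1 and a1 ≤ 3, so a3 ≤ 3. But 3 < 5, so no value of a3 works.

Unsatisfiable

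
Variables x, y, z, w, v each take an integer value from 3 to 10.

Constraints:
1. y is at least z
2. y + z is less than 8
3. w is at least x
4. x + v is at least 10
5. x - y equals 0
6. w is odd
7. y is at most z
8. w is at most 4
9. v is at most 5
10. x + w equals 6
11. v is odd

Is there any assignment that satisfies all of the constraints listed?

From constraints 3 and 8: x ≤ w ≤ 4. From constraint 9: v ≤ 5. Hence x + v ≤ 9. But constraint 4 requires x + v ≥ 10, and 10 > 9. Contradiction.

Unsatisfiable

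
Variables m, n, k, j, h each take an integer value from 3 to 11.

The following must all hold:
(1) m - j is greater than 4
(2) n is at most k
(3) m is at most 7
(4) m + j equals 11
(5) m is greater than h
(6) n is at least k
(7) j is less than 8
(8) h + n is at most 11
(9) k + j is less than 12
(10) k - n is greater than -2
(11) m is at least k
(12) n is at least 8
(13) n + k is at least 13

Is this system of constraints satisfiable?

Unsatisfiable

From constraints 2 and 12: k ≥ n and n ≥ 8, so k ≥ 8. From constraints 3 and 11: k ≤ m and m ≤ 7, so k ≤ 7. But 7 < 8, so no value of k works.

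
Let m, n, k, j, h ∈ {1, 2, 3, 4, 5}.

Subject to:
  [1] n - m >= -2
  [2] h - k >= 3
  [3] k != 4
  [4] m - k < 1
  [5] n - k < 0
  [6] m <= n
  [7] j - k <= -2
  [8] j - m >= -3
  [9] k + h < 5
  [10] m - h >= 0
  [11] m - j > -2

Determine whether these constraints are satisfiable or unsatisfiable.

Constraints 2, 7, 8, and 10 give j − m ≥ -3, m − h ≥ 0, h − k ≥ 3, k − j ≥ 2.
Adding all 4 inequalities: the left sides telescope to 0, and the right sides sum to (-3) + 0 + 3 + 2 = 2. So 0 ≥ 2, which is false.

Unsatisfiable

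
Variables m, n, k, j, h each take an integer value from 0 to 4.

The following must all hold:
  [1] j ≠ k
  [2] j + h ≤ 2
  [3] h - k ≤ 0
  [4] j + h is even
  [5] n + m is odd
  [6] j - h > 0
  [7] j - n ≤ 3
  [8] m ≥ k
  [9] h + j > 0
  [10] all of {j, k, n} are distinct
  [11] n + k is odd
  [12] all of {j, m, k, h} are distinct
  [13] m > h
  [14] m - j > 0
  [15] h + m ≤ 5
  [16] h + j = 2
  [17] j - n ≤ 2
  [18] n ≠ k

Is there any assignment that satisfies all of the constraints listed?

One satisfying assignment is m = 3, n = 0, k = 1, j = 2, h = 0.
For the less obvious constraints — constraint 2: j + h = 2; constraint 3: h - k = -1; constraint 6: j - h = 2 — and the others hold by inspection.

Satisfiable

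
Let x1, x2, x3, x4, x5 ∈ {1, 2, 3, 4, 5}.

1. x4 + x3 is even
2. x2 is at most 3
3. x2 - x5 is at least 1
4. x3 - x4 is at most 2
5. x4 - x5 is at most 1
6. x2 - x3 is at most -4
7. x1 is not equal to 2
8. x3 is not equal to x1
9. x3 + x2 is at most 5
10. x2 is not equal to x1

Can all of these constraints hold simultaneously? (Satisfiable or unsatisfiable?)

Unsatisfiable

Constraints 3, 4, 5, and 6 give x2 − x5 ≥ 1, x5 − x4 ≥ -1, x4 − x3 ≥ -2, x3 − x2 ≥ 4.
Adding all 4 inequalities: the left sides telescope to 0, and the right sides sum to 1 + (-1) + (-2) + 4 = 2. So 0 ≥ 2, which is false.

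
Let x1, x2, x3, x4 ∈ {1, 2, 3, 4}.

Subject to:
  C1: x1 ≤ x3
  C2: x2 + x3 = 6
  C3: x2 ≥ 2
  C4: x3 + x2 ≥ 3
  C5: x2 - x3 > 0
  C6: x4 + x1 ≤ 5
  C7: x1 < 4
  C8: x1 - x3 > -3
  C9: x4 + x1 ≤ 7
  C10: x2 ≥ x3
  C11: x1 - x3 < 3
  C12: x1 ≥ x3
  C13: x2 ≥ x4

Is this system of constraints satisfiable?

Satisfiable

Take x1 = 2, x2 = 4, x3 = 2, x4 = 2. Then constraint 2: x2 + x3 = 6; constraint 4: x3 + x2 = 6; constraint 5: x2 - x3 = 2, and every other listed constraint is also met.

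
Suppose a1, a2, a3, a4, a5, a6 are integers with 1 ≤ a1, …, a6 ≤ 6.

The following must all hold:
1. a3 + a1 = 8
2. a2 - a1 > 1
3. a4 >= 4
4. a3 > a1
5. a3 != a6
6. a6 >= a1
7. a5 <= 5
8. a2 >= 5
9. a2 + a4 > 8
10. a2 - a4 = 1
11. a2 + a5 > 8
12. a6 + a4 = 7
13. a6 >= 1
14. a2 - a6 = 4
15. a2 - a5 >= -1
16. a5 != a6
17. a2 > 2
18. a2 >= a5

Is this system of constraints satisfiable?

Try a1 = 2, a2 = 6, a3 = 6, a4 = 5, a5 = 5, a6 = 2.
Check constraint 1: a3 + a1 = 8; constraint 2: a2 - a1 = 4; constraint 9: a2 + a4 = 11. The remaining constraints are straightforward to verify.

Satisfiable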